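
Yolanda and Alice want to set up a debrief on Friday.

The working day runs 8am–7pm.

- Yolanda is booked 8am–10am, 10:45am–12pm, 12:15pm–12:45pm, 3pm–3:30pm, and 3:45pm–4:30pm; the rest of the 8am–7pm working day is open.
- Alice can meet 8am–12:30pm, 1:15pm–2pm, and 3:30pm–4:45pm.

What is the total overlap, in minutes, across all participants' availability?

Yolanda free within 08:00–19:00: 10:00–10:45, 12:00–12:15, 12:45–15:00, 15:30–15:45, 16:30–19:00.
Yolanda ∩ Alice: 10:00–10:45, 12:00–12:15, 13:15–14:00, 15:30–15:45, 16:30–16:45.
Total common minutes: 45 + 15 + 45 + 15 + 15 = 135.

135 minutes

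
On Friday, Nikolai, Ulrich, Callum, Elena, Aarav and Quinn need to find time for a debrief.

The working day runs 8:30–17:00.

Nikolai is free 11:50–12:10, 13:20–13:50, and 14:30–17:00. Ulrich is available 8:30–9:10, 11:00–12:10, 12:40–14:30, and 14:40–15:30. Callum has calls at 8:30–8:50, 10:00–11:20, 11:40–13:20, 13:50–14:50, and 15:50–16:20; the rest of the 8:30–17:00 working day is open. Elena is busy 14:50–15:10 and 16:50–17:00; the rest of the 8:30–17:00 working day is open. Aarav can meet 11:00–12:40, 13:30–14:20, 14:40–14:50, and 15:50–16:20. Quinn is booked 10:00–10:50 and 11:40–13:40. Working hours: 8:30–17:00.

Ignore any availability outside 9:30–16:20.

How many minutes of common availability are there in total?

10 minutes

Callum free within 08:30–17:00: 08:50–10:00, 11:20–11:40, 13:20–13:50, 14:50–15:50, 16:20–17:00.
Elena free within 08:30–17:00: 08:30–14:50, 15:10–16:50.
Quinn free within 08:30–17:00: 08:30–10:00, 10:50–11:40, 13:40–17:00.
Nikolai ∩ Ulrich: 11:50–12:10, 13:20–13:50, 14:40–15:30.
Nikolai ∩ Ulrich ∩ Callum: 13:20–13:50, 14:50–15:30.
Nikolai ∩ Ulrich ∩ Callum ∩ Elena: 13:20–13:50, 15:10–15:30.
Nikolai ∩ Ulrich ∩ Callum ∩ Elena ∩ Aarav: 13:30–13:50.
Nikolai ∩ Ulrich ∩ Callum ∩ Elena ∩ Aarav ∩ Quinn: 13:40–13:50.
Restricted to 09:30–16:20: 13:40–13:50.
Total common minutes: 10.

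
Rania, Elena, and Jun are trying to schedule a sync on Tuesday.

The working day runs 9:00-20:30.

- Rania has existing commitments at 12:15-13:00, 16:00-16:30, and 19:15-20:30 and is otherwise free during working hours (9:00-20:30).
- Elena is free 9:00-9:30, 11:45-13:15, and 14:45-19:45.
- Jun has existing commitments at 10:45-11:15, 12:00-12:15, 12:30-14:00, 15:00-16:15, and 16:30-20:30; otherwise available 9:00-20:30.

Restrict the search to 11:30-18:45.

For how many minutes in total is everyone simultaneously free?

30 minutes

Rania free within 09:00–20:30: 09:00–12:15, 13:00–16:00, 16:30–19:15.
Jun free within 09:00–20:30: 09:00–10:45, 11:15–12:00, 12:15–12:30, 14:00–15:00, 16:15–16:30.
Rania ∩ Elena: 09:00–09:30, 11:45–12:15, 13:00–13:15, 14:45–16:00, 16:30–19:15.
Rania ∩ Elena ∩ Jun: 09:00–09:30, 11:45–12:00, 14:45–15:00.
Restricted to 11:30–18:45: 11:45–12:00, 14:45–15:00.
Total common minutes: 15 + 15 = 30.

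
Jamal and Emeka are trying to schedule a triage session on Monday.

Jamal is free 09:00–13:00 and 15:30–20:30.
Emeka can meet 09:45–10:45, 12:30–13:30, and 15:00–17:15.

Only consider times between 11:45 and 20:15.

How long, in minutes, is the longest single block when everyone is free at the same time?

105 minutes

Jamal ∩ Emeka: 09:45–10:45, 12:30–13:00, 15:30–17:15.
Restricted to 11:45–20:15: 12:30–13:00, 15:30–17:15.
Common window lengths: 30, 105 min; longest is 105.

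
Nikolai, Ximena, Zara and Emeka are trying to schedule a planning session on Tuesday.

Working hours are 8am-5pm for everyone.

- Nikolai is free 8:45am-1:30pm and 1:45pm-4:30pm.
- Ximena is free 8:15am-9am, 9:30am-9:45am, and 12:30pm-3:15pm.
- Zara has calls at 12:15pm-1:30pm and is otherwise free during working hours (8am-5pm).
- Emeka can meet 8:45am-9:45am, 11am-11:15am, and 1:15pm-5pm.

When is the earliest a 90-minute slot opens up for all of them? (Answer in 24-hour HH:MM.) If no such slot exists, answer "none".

Zara free within 08:00–17:00: 08:00–12:15, 13:30–17:00.
Nikolai ∩ Ximena: 08:45–09:00, 09:30–09:45, 12:30–13:30, 13:45–15:15.
Nikolai ∩ Ximena ∩ Zara: 08:45–09:00, 09:30–09:45, 13:45–15:15.
Nikolai ∩ Ximena ∩ Zara ∩ Emeka: 08:45–09:00, 09:30–09:45, 13:45–15:15.
Windows ≥ 90 min: 13:45–15:15.
Earliest such window starts at 13:45.

13:45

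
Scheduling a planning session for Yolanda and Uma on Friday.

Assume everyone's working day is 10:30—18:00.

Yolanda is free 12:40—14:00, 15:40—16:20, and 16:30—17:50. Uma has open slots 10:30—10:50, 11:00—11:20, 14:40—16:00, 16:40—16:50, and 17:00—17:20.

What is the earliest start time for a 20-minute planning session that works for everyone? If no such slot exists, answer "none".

Yolanda ∩ Uma: 15:40–16:00, 16:40–16:50, 17:00–17:20.
Windows ≥ 20 min: 15:40–16:00, 17:00–17:20.
Earliest such window starts at 15:40.

15:40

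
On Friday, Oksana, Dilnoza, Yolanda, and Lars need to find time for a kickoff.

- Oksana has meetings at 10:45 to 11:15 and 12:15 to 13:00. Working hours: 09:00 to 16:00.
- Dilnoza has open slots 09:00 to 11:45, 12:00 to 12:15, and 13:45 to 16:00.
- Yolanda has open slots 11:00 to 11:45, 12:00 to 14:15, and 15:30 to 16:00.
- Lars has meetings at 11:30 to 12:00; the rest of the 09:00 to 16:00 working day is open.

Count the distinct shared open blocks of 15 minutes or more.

Oksana free within 09:00–16:00: 09:00–10:45, 11:15–12:15, 13:00–16:00.
Lars free within 09:00–16:00: 09:00–11:30, 12:00–16:00.
Oksana ∩ Dilnoza: 09:00–10:45, 11:15–11:45, 12:00–12:15, 13:45–16:00.
Oksana ∩ Dilnoza ∩ Yolanda: 11:15–11:45, 12:00–12:15, 13:45–14:15, 15:30–16:00.
Oksana ∩ Dilnoza ∩ Yolanda ∩ Lars: 11:15–11:30, 12:00–12:15, 13:45–14:15, 15:30–16:00.
Windows ≥ 15 min: 11:15–11:30, 12:00–12:15, 13:45–14:15, 15:30–16:00.
That's 4 windows.

4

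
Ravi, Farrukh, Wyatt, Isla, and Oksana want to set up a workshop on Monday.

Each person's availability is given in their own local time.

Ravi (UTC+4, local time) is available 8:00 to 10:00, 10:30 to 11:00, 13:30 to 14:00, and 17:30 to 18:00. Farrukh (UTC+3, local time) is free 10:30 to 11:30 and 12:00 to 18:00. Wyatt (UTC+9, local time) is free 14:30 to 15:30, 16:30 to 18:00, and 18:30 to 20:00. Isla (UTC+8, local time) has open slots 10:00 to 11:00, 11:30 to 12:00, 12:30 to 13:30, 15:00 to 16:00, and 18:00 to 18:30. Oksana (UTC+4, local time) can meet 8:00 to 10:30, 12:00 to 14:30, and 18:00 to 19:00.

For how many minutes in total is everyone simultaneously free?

Ravi → UTC: 04:00–06:00, 06:30–07:00, 09:30–10:00, 13:30–14:00.
Farrukh → UTC: 07:30–08:30, 09:00–15:00.
Wyatt → UTC: 05:30–06:30, 07:30–09:00, 09:30–11:00.
Isla → UTC: 02:00–03:00, 03:30–04:00, 04:30–05:30, 07:00–08:00, 10:00–10:30.
Oksana → UTC: 04:00–06:30, 08:00–10:30, 14:00–15:00.
Ravi ∩ Farrukh: 09:30–10:00, 13:30–14:00.
Ravi ∩ Farrukh ∩ Wyatt: 09:30–10:00.
Ravi ∩ Farrukh ∩ Wyatt ∩ Isla: (none).
Ravi ∩ Farrukh ∩ Wyatt ∩ Isla ∩ Oksana: (none).
Total common minutes: 0.

0 minutes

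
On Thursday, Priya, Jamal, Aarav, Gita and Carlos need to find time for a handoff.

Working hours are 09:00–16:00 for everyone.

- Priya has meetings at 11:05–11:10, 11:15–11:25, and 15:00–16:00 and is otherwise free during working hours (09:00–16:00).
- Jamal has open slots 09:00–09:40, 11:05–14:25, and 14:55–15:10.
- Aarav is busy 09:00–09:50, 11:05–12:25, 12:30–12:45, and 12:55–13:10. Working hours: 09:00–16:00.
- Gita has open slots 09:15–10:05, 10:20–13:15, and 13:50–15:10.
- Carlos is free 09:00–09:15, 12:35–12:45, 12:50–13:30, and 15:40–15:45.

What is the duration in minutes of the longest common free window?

5 minutes

Priya free within 09:00–16:00: 09:00–11:05, 11:10–11:15, 11:25–15:00.
Aarav free within 09:00–16:00: 09:50–11:05, 12:25–12:30, 12:45–12:55, 13:10–16:00.
Priya ∩ Jamal: 09:00–09:40, 11:10–11:15, 11:25–14:25, 14:55–15:00.
Priya ∩ Jamal ∩ Aarav: 12:25–12:30, 12:45–12:55, 13:10–14:25, 14:55–15:00.
Priya ∩ Jamal ∩ Aarav ∩ Gita: 12:25–12:30, 12:45–12:55, 13:10–13:15, 13:50–14:25, 14:55–15:00.
Priya ∩ Jamal ∩ Aarav ∩ Gita ∩ Carlos: 12:50–12:55, 13:10–13:15.
Common window lengths: 5, 5 min; longest is 5.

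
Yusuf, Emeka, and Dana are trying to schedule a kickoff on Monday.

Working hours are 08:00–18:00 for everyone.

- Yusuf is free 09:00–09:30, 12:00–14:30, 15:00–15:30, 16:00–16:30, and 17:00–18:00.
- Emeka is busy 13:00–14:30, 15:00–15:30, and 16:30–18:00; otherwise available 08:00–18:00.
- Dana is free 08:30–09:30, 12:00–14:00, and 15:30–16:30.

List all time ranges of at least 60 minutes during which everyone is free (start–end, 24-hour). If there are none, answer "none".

Emeka free within 08:00–18:00: 08:00–13:00, 14:30–15:00, 15:30–16:30.
Yusuf ∩ Emeka: 09:00–09:30, 12:00–13:00, 16:00–16:30.
Yusuf ∩ Emeka ∩ Dana: 09:00–09:30, 12:00–13:00, 16:00–16:30.
Windows ≥ 60 min: 12:00–13:00.

12:00–13:00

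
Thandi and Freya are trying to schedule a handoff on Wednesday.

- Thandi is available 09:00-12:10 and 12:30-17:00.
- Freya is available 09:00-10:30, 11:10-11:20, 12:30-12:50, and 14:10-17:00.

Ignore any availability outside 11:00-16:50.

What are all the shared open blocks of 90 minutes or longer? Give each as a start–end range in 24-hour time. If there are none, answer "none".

Thandi ∩ Freya: 09:00–10:30, 11:10–11:20, 12:30–12:50, 14:10–17:00.
Restricted to 11:00–16:50: 11:10–11:20, 12:30–12:50, 14:10–16:50.
Windows ≥ 90 min: 14:10–16:50.

14:10–16:50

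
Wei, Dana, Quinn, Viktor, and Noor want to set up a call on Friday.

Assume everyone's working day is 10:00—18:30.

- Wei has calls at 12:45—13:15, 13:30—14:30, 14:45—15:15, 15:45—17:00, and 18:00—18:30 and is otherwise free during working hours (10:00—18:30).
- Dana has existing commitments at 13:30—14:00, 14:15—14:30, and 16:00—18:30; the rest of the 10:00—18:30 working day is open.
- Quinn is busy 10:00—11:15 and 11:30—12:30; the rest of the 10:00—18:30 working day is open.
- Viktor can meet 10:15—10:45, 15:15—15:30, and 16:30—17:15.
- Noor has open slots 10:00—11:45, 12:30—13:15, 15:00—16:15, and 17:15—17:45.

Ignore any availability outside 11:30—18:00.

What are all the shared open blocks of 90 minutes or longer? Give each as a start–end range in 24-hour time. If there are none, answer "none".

none

Wei free within 10:00–18:30: 10:00–12:45, 13:15–13:30, 14:30–14:45, 15:15–15:45, 17:00–18:00.
Dana free within 10:00–18:30: 10:00–13:30, 14:00–14:15, 14:30–16:00.
Quinn free within 10:00–18:30: 11:15–11:30, 12:30–18:30.
Wei ∩ Dana: 10:00–12:45, 13:15–13:30, 14:30–14:45, 15:15–15:45.
Wei ∩ Dana ∩ Quinn: 11:15–11:30, 12:30–12:45, 13:15–13:30, 14:30–14:45, 15:15–15:45.
Wei ∩ Dana ∩ Quinn ∩ Viktor: 15:15–15:30.
Wei ∩ Dana ∩ Quinn ∩ Viktor ∩ Noor: 15:15–15:30.
Restricted to 11:30–18:00: 15:15–15:30.
Windows ≥ 90 min: (none).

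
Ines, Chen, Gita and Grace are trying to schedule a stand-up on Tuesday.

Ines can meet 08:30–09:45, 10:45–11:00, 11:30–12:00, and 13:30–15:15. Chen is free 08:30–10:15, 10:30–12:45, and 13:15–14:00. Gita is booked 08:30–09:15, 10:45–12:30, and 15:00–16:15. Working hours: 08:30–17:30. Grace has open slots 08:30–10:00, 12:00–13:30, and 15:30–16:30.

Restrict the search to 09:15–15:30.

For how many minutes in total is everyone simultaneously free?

Gita free within 08:30–17:30: 09:15–10:45, 12:30–15:00, 16:15–17:30.
Ines ∩ Chen: 08:30–09:45, 10:45–11:00, 11:30–12:00, 13:30–14:00.
Ines ∩ Chen ∩ Gita: 09:15–09:45, 13:30–14:00.
Ines ∩ Chen ∩ Gita ∩ Grace: 09:15–09:45.
Restricted to 09:15–15:30: 09:15–09:45.
Total common minutes: 30.

30 minutes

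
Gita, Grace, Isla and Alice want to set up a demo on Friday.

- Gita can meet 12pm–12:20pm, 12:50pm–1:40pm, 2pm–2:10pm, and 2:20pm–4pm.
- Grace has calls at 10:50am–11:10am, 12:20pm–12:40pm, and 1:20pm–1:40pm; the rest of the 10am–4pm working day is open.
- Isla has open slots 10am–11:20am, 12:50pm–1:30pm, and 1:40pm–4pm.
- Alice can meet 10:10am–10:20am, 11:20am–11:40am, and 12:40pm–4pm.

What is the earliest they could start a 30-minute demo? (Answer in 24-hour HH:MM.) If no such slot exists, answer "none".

Grace free within 10:00–16:00: 10:00–10:50, 11:10–12:20, 12:40–13:20, 13:40–16:00.
Gita ∩ Grace: 12:00–12:20, 12:50–13:20, 14:00–14:10, 14:20–16:00.
Gita ∩ Grace ∩ Isla: 12:50–13:20, 14:00–14:10, 14:20–16:00.
Gita ∩ Grace ∩ Isla ∩ Alice: 12:50–13:20, 14:00–14:10, 14:20–16:00.
Windows ≥ 30 min: 12:50–13:20, 14:20–16:00.
Earliest such window starts at 12:50.

12:50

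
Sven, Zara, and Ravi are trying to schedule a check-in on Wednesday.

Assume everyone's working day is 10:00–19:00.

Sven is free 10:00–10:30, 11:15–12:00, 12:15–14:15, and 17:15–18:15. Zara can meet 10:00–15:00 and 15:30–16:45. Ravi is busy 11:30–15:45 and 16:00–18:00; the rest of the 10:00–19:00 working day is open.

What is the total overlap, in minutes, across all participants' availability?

45 minutes

Ravi free within 10:00–19:00: 10:00–11:30, 15:45–16:00, 18:00–19:00.
Sven ∩ Zara: 10:00–10:30, 11:15–12:00, 12:15–14:15.
Sven ∩ Zara ∩ Ravi: 10:00–10:30, 11:15–11:30.
Total common minutes: 30 + 15 = 45.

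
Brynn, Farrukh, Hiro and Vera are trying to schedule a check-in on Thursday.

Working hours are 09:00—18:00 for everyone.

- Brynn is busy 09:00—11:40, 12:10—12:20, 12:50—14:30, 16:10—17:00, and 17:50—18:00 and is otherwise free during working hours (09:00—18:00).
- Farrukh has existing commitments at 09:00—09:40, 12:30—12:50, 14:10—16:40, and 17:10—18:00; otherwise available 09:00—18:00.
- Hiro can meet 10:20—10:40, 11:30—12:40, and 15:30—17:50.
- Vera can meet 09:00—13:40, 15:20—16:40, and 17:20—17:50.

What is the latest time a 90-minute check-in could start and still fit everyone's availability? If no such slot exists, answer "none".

none

Brynn free within 09:00–18:00: 11:40–12:10, 12:20–12:50, 14:30–16:10, 17:00–17:50.
Farrukh free within 09:00–18:00: 09:40–12:30, 12:50–14:10, 16:40–17:10.
Brynn ∩ Farrukh: 11:40–12:10, 12:20–12:30, 17:00–17:10.
Brynn ∩ Farrukh ∩ Hiro: 11:40–12:10, 12:20–12:30, 17:00–17:10.
Brynn ∩ Farrukh ∩ Hiro ∩ Vera: 11:40–12:10, 12:20–12:30.
Windows ≥ 90 min: (none).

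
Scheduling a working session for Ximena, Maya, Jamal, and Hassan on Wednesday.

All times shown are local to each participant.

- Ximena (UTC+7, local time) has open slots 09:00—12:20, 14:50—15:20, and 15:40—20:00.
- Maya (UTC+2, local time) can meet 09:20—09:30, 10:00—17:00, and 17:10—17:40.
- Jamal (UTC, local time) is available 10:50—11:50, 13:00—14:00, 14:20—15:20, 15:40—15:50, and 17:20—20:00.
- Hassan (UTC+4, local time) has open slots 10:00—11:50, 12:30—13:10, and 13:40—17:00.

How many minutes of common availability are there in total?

Ximena → UTC: 02:00–05:20, 07:50–08:20, 08:40–13:00.
Maya → UTC: 07:20–07:30, 08:00–15:00, 15:10–15:40.
Jamal → UTC: 10:50–11:50, 13:00–14:00, 14:20–15:20, 15:40–15:50, 17:20–20:00.
Hassan → UTC: 06:00–07:50, 08:30–09:10, 09:40–13:00.
Ximena ∩ Maya: 08:00–08:20, 08:40–13:00.
Ximena ∩ Maya ∩ Jamal: 10:50–11:50.
Ximena ∩ Maya ∩ Jamal ∩ Hassan: 10:50–11:50.
Total common minutes: 60.

60 minutes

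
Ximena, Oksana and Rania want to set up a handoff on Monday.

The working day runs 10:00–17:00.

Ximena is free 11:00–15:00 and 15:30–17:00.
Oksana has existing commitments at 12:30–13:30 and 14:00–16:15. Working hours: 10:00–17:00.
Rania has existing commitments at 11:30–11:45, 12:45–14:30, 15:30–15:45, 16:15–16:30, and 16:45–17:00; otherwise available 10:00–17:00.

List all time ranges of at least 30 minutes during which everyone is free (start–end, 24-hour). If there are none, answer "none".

Oksana free within 10:00–17:00: 10:00–12:30, 13:30–14:00, 16:15–17:00.
Rania free within 10:00–17:00: 10:00–11:30, 11:45–12:45, 14:30–15:30, 15:45–16:15, 16:30–16:45.
Ximena ∩ Oksana: 11:00–12:30, 13:30–14:00, 16:15–17:00.
Ximena ∩ Oksana ∩ Rania: 11:00–11:30, 11:45–12:30, 16:30–16:45.
Windows ≥ 30 min: 11:00–11:30, 11:45–12:30.

11:00–11:30, 11:45–12:30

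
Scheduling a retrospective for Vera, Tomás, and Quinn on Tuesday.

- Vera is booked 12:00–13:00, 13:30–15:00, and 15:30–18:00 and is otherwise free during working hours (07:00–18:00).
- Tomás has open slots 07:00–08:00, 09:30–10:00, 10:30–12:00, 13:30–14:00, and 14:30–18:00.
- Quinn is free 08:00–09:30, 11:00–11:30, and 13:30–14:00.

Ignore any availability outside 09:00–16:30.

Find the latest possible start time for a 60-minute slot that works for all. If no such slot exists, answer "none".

none

Vera free within 07:00–18:00: 07:00–12:00, 13:00–13:30, 15:00–15:30.
Vera ∩ Tomás: 07:00–08:00, 09:30–10:00, 10:30–12:00, 15:00–15:30.
Vera ∩ Tomás ∩ Quinn: 11:00–11:30.
Restricted to 09:00–16:30: 11:00–11:30.
Windows ≥ 60 min: (none).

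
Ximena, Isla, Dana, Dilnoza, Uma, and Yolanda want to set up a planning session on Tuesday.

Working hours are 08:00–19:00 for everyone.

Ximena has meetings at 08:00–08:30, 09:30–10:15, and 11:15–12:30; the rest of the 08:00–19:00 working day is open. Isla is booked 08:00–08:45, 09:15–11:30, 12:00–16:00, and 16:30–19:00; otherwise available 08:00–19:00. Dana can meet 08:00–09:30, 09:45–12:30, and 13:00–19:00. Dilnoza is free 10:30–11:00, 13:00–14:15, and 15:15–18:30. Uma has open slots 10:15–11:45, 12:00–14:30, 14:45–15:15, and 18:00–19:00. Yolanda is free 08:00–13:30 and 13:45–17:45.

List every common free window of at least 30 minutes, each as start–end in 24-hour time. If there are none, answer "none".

none

Ximena free within 08:00–19:00: 08:30–09:30, 10:15–11:15, 12:30–19:00.
Isla free within 08:00–19:00: 08:45–09:15, 11:30–12:00, 16:00–16:30.
Ximena ∩ Isla: 08:45–09:15, 16:00–16:30.
Ximena ∩ Isla ∩ Dana: 08:45–09:15, 16:00–16:30.
Ximena ∩ Isla ∩ Dana ∩ Dilnoza: 16:00–16:30.
Ximena ∩ Isla ∩ Dana ∩ Dilnoza ∩ Uma: (none).
Ximena ∩ Isla ∩ Dana ∩ Dilnoza ∩ Uma ∩ Yolanda: (none).
Windows ≥ 30 min: (none).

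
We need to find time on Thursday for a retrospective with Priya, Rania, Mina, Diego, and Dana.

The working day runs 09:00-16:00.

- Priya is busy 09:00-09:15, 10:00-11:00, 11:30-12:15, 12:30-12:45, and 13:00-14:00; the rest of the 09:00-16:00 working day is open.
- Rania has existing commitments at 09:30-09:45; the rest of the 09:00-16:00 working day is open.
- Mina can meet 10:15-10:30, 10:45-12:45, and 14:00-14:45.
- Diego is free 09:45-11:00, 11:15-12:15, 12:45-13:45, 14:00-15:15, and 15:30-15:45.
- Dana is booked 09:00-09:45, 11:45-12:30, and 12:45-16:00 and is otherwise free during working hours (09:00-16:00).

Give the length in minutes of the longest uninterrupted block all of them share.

Priya free within 09:00–16:00: 09:15–10:00, 11:00–11:30, 12:15–12:30, 12:45–13:00, 14:00–16:00.
Rania free within 09:00–16:00: 09:00–09:30, 09:45–16:00.
Dana free within 09:00–16:00: 09:45–11:45, 12:30–12:45.
Priya ∩ Rania: 09:15–09:30, 09:45–10:00, 11:00–11:30, 12:15–12:30, 12:45–13:00, 14:00–16:00.
Priya ∩ Rania ∩ Mina: 11:00–11:30, 12:15–12:30, 14:00–14:45.
Priya ∩ Rania ∩ Mina ∩ Diego: 11:15–11:30, 14:00–14:45.
Priya ∩ Rania ∩ Mina ∩ Diego ∩ Dana: 11:15–11:30.
Single common window of 15 minutes.

15 minutes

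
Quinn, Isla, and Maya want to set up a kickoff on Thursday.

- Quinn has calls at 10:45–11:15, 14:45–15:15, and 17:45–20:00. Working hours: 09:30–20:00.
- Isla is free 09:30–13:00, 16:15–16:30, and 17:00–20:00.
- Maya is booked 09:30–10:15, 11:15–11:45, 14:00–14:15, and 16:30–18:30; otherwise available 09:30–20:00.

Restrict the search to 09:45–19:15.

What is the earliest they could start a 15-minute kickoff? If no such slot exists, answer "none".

10:15

Quinn free within 09:30–20:00: 09:30–10:45, 11:15–14:45, 15:15–17:45.
Maya free within 09:30–20:00: 10:15–11:15, 11:45–14:00, 14:15–16:30, 18:30–20:00.
Quinn ∩ Isla: 09:30–10:45, 11:15–13:00, 16:15–16:30, 17:00–17:45.
Quinn ∩ Isla ∩ Maya: 10:15–10:45, 11:45–13:00, 16:15–16:30.
Restricted to 09:45–19:15: 10:15–10:45, 11:45–13:00, 16:15–16:30.
Windows ≥ 15 min: 10:15–10:45, 11:45–13:00, 16:15–16:30.
Earliest such window starts at 10:15.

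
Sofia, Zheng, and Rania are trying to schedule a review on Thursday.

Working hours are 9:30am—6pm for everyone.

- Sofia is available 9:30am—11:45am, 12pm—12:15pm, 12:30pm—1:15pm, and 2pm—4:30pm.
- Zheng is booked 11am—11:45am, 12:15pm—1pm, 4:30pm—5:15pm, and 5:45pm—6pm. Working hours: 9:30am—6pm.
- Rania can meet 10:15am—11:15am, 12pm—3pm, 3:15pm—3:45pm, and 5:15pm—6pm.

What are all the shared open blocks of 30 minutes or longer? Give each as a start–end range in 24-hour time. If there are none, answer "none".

Zheng free within 09:30–18:00: 09:30–11:00, 11:45–12:15, 13:00–16:30, 17:15–17:45.
Sofia ∩ Zheng: 09:30–11:00, 12:00–12:15, 13:00–13:15, 14:00–16:30.
Sofia ∩ Zheng ∩ Rania: 10:15–11:00, 12:00–12:15, 13:00–13:15, 14:00–15:00, 15:15–15:45.
Windows ≥ 30 min: 10:15–11:00, 14:00–15:00, 15:15–15:45.

10:15–11:00, 14:00–15:00, 15:15–15:45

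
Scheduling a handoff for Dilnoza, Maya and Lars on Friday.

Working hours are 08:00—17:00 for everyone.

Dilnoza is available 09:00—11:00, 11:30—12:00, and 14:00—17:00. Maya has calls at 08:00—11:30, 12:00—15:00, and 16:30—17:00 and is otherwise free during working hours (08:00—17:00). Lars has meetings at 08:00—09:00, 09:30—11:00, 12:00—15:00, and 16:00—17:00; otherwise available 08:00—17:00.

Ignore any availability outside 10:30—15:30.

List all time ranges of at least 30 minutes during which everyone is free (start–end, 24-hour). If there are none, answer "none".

11:30–12:00, 15:00–15:30

Maya free within 08:00–17:00: 11:30–12:00, 15:00–16:30.
Lars free within 08:00–17:00: 09:00–09:30, 11:00–12:00, 15:00–16:00.
Dilnoza ∩ Maya: 11:30–12:00, 15:00–16:30.
Dilnoza ∩ Maya ∩ Lars: 11:30–12:00, 15:00–16:00.
Restricted to 10:30–15:30: 11:30–12:00, 15:00–15:30.
Windows ≥ 30 min: 11:30–12:00, 15:00–15:30.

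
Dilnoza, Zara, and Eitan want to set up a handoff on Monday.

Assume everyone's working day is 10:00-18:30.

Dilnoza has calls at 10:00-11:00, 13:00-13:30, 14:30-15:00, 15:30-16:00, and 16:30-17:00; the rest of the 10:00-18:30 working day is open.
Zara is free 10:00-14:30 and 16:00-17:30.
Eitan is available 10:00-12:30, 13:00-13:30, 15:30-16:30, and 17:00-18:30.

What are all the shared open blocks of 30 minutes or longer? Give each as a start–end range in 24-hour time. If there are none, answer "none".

11:00–12:30, 16:00–16:30, 17:00–17:30

Dilnoza free within 10:00–18:30: 11:00–13:00, 13:30–14:30, 15:00–15:30, 16:00–16:30, 17:00–18:30.
Dilnoza ∩ Zara: 11:00–13:00, 13:30–14:30, 16:00–16:30, 17:00–17:30.
Dilnoza ∩ Zara ∩ Eitan: 11:00–12:30, 16:00–16:30, 17:00–17:30.
Windows ≥ 30 min: 11:00–12:30, 16:00–16:30, 17:00–17:30.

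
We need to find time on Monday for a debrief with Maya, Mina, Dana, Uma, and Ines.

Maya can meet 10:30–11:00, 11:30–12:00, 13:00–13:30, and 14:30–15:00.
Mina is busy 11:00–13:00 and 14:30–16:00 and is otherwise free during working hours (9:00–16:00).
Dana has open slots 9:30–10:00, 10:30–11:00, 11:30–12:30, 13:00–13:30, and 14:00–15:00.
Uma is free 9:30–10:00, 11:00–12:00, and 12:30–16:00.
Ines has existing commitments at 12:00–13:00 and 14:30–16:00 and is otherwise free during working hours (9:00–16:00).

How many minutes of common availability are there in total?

30 minutes

Mina free within 09:00–16:00: 09:00–11:00, 13:00–14:30.
Ines free within 09:00–16:00: 09:00–12:00, 13:00–14:30.
Maya ∩ Mina: 10:30–11:00, 13:00–13:30.
Maya ∩ Mina ∩ Dana: 10:30–11:00, 13:00–13:30.
Maya ∩ Mina ∩ Dana ∩ Uma: 13:00–13:30.
Maya ∩ Mina ∩ Dana ∩ Uma ∩ Ines: 13:00–13:30.
Total common minutes: 30.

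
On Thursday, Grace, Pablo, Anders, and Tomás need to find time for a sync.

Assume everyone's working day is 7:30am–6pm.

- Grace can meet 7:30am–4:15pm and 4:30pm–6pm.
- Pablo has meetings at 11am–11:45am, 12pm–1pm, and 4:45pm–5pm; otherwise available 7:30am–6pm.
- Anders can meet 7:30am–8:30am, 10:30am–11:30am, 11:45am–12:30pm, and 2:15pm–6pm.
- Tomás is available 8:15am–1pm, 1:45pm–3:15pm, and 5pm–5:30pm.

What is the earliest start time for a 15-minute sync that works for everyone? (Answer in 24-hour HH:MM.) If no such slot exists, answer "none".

Pablo free within 07:30–18:00: 07:30–11:00, 11:45–12:00, 13:00–16:45, 17:00–18:00.
Grace ∩ Pablo: 07:30–11:00, 11:45–12:00, 13:00–16:15, 16:30–16:45, 17:00–18:00.
Grace ∩ Pablo ∩ Anders: 07:30–08:30, 10:30–11:00, 11:45–12:00, 14:15–16:15, 16:30–16:45, 17:00–18:00.
Grace ∩ Pablo ∩ Anders ∩ Tomás: 08:15–08:30, 10:30–11:00, 11:45–12:00, 14:15–15:15, 17:00–17:30.
Windows ≥ 15 min: 08:15–08:30, 10:30–11:00, 11:45–12:00, 14:15–15:15, 17:00–17:30.
Earliest such window starts at 08:15.

08:15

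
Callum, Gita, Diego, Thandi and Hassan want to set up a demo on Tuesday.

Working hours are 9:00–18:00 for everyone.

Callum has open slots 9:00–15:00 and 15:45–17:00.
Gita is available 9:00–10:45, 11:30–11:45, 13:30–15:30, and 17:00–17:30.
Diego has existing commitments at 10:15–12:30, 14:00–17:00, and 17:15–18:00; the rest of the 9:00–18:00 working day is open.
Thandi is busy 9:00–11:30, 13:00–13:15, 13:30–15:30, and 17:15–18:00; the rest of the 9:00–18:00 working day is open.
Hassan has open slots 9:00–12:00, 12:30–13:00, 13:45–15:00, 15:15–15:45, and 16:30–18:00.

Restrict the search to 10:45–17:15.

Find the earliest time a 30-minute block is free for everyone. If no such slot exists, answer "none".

none

Diego free within 09:00–18:00: 09:00–10:15, 12:30–14:00, 17:00–17:15.
Thandi free within 09:00–18:00: 11:30–13:00, 13:15–13:30, 15:30–17:15.
Callum ∩ Gita: 09:00–10:45, 11:30–11:45, 13:30–15:00.
Callum ∩ Gita ∩ Diego: 09:00–10:15, 13:30–14:00.
Callum ∩ Gita ∩ Diego ∩ Thandi: (none).
Callum ∩ Gita ∩ Diego ∩ Thandi ∩ Hassan: (none).
Restricted to 10:45–17:15: (none).
Windows ≥ 30 min: (none).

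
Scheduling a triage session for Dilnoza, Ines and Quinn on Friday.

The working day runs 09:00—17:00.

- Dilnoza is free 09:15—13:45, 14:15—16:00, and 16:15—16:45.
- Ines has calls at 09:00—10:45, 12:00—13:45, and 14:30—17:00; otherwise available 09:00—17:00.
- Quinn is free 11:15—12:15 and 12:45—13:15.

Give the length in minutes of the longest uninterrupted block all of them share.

Ines free within 09:00–17:00: 10:45–12:00, 13:45–14:30.
Dilnoza ∩ Ines: 10:45–12:00, 14:15–14:30.
Dilnoza ∩ Ines ∩ Quinn: 11:15–12:00.
Single common window of 45 minutes.

45 minutes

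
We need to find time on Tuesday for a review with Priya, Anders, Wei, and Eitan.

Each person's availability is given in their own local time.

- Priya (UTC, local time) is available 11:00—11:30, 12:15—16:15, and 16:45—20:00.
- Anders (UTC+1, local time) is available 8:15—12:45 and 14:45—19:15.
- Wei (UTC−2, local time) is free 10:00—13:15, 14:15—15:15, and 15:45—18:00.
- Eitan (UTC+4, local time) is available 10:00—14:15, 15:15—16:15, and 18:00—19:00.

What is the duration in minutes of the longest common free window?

Priya → UTC: 11:00–11:30, 12:15–16:15, 16:45–20:00.
Anders → UTC: 07:15–11:45, 13:45–18:15.
Wei → UTC: 12:00–15:15, 16:15–17:15, 17:45–20:00.
Eitan → UTC: 06:00–10:15, 11:15–12:15, 14:00–15:00.
Priya ∩ Anders: 11:00–11:30, 13:45–16:15, 16:45–18:15.
Priya ∩ Anders ∩ Wei: 13:45–15:15, 16:45–17:15, 17:45–18:15.
Priya ∩ Anders ∩ Wei ∩ Eitan: 14:00–15:00.
Single common window of 60 minutes.

60 minutes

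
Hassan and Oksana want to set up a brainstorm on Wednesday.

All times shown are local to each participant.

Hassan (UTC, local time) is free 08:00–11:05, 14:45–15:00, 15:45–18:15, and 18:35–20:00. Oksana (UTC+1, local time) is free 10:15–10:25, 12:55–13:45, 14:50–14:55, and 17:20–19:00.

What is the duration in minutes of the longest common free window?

Hassan → UTC: 08:00–11:05, 14:45–15:00, 15:45–18:15, 18:35–20:00.
Oksana → UTC: 09:15–09:25, 11:55–12:45, 13:50–13:55, 16:20–18:00.
Hassan ∩ Oksana: 09:15–09:25, 16:20–18:00.
Common window lengths: 10, 100 min; longest is 100.

100 minutes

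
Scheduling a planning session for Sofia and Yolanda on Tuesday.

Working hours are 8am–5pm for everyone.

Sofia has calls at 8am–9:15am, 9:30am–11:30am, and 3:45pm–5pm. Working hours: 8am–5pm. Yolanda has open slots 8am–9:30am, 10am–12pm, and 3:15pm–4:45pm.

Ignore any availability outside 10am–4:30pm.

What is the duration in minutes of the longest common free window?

30 minutes

Sofia free within 08:00–17:00: 09:15–09:30, 11:30–15:45.
Sofia ∩ Yolanda: 09:15–09:30, 11:30–12:00, 15:15–15:45.
Restricted to 10:00–16:30: 11:30–12:00, 15:15–15:45.
Common window lengths: 30, 30 min; longest is 30.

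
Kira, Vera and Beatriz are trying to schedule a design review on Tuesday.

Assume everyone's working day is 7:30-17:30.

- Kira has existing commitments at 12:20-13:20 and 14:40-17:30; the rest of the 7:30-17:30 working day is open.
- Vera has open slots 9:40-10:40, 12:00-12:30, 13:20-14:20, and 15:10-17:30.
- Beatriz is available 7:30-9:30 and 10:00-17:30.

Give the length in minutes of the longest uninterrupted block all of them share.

60 minutes

Kira free within 07:30–17:30: 07:30–12:20, 13:20–14:40.
Kira ∩ Vera: 09:40–10:40, 12:00–12:20, 13:20–14:20.
Kira ∩ Vera ∩ Beatriz: 10:00–10:40, 12:00–12:20, 13:20–14:20.
Common window lengths: 40, 20, 60 min; longest is 60.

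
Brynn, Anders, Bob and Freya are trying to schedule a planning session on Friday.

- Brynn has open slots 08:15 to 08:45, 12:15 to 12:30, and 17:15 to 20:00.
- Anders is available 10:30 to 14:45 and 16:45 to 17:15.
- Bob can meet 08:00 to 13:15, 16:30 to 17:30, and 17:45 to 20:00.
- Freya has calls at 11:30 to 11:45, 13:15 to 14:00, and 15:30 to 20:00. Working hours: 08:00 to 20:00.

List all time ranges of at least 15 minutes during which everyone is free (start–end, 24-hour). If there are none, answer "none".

Freya free within 08:00–20:00: 08:00–11:30, 11:45–13:15, 14:00–15:30.
Brynn ∩ Anders: 12:15–12:30.
Brynn ∩ Anders ∩ Bob: 12:15–12:30.
Brynn ∩ Anders ∩ Bob ∩ Freya: 12:15–12:30.
Windows ≥ 15 min: 12:15–12:30.

12:15–12:30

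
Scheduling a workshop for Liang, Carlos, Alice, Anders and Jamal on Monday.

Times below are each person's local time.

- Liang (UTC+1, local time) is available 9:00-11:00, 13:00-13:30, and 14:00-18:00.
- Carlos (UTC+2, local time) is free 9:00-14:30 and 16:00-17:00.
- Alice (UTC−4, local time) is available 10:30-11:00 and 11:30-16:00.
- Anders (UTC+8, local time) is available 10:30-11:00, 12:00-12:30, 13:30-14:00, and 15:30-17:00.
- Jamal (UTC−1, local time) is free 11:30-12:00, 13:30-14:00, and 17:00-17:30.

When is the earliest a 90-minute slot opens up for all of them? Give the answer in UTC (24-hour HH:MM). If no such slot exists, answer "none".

Liang → UTC: 08:00–10:00, 12:00–12:30, 13:00–17:00.
Carlos → UTC: 07:00–12:30, 14:00–15:00.
Alice → UTC: 14:30–15:00, 15:30–20:00.
Anders → UTC: 02:30–03:00, 04:00–04:30, 05:30–06:00, 07:30–09:00.
Jamal → UTC: 12:30–13:00, 14:30–15:00, 18:00–18:30.
Liang ∩ Carlos: 08:00–10:00, 12:00–12:30, 14:00–15:00.
Liang ∩ Carlos ∩ Alice: 14:30–15:00.
Liang ∩ Carlos ∩ Alice ∩ Anders: (none).
Liang ∩ Carlos ∩ Alice ∩ Anders ∩ Jamal: (none).
Windows ≥ 90 min: (none).

none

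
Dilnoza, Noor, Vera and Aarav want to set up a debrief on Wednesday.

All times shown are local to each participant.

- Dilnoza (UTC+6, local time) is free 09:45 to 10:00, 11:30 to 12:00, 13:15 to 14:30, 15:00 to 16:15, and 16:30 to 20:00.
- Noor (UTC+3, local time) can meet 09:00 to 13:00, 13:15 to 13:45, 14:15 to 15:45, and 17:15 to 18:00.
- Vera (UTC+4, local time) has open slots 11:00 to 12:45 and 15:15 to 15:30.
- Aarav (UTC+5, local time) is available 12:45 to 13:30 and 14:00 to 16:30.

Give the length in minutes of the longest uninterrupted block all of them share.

Dilnoza → UTC: 03:45–04:00, 05:30–06:00, 07:15–08:30, 09:00–10:15, 10:30–14:00.
Noor → UTC: 06:00–10:00, 10:15–10:45, 11:15–12:45, 14:15–15:00.
Vera → UTC: 07:00–08:45, 11:15–11:30.
Aarav → UTC: 07:45–08:30, 09:00–11:30.
Dilnoza ∩ Noor: 07:15–08:30, 09:00–10:00, 10:30–10:45, 11:15–12:45.
Dilnoza ∩ Noor ∩ Vera: 07:15–08:30, 11:15–11:30.
Dilnoza ∩ Noor ∩ Vera ∩ Aarav: 07:45–08:30, 11:15–11:30.
Common window lengths: 45, 15 min; longest is 45.

45 minutes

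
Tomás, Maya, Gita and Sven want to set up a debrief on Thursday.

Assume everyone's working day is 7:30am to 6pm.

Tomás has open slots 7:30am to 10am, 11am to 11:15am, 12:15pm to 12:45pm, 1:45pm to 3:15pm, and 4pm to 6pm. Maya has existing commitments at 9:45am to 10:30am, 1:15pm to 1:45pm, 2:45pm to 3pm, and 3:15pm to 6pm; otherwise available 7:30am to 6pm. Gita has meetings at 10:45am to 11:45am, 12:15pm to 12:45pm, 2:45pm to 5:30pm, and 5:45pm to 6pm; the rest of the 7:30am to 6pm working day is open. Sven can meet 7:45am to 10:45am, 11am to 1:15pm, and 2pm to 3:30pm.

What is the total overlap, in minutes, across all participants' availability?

Maya free within 07:30–18:00: 07:30–09:45, 10:30–13:15, 13:45–14:45, 15:00–15:15.
Gita free within 07:30–18:00: 07:30–10:45, 11:45–12:15, 12:45–14:45, 17:30–17:45.
Tomás ∩ Maya: 07:30–09:45, 11:00–11:15, 12:15–12:45, 13:45–14:45, 15:00–15:15.
Tomás ∩ Maya ∩ Gita: 07:30–09:45, 13:45–14:45.
Tomás ∩ Maya ∩ Gita ∩ Sven: 07:45–09:45, 14:00–14:45.
Total common minutes: 120 + 45 = 165.

165 minutes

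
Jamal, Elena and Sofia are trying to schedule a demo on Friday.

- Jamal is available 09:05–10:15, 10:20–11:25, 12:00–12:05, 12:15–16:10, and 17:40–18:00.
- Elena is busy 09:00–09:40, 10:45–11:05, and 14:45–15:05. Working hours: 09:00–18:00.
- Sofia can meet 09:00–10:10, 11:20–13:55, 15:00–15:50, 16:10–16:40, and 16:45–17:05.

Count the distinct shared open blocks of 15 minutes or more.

3

Elena free within 09:00–18:00: 09:40–10:45, 11:05–14:45, 15:05–18:00.
Jamal ∩ Elena: 09:40–10:15, 10:20–10:45, 11:05–11:25, 12:00–12:05, 12:15–14:45, 15:05–16:10, 17:40–18:00.
Jamal ∩ Elena ∩ Sofia: 09:40–10:10, 11:20–11:25, 12:00–12:05, 12:15–13:55, 15:05–15:50.
Windows ≥ 15 min: 09:40–10:10, 12:15–13:55, 15:05–15:50.
That's 3 windows.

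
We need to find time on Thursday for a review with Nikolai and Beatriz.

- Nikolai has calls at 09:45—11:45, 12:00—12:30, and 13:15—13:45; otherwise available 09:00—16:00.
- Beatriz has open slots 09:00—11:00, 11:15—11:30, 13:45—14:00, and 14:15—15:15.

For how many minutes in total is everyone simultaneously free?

120 minutes

Nikolai free within 09:00–16:00: 09:00–09:45, 11:45–12:00, 12:30–13:15, 13:45–16:00.
Nikolai ∩ Beatriz: 09:00–09:45, 13:45–14:00, 14:15–15:15.
Total common minutes: 45 + 15 + 60 = 120.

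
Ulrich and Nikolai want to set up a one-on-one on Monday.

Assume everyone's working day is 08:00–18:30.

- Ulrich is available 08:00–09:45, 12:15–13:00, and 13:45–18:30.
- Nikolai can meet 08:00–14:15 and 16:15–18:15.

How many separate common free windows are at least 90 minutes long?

2

Ulrich ∩ Nikolai: 08:00–09:45, 12:15–13:00, 13:45–14:15, 16:15–18:15.
Windows ≥ 90 min: 08:00–09:45, 16:15–18:15.
That's 2 windows.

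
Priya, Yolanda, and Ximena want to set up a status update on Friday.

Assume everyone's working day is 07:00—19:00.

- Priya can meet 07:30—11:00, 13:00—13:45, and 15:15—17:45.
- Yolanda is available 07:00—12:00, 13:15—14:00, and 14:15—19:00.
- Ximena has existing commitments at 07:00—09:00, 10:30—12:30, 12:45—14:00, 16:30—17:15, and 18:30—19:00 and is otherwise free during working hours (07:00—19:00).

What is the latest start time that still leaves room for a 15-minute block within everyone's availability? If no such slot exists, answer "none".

17:30

Ximena free within 07:00–19:00: 09:00–10:30, 12:30–12:45, 14:00–16:30, 17:15–18:30.
Priya ∩ Yolanda: 07:30–11:00, 13:15–13:45, 15:15–17:45.
Priya ∩ Yolanda ∩ Ximena: 09:00–10:30, 15:15–16:30, 17:15–17:45.
Windows ≥ 15 min: 09:00–10:30, 15:15–16:30, 17:15–17:45.
Latest start in the last window 17:15–17:45 is 17:45 − 15 min = 17:30.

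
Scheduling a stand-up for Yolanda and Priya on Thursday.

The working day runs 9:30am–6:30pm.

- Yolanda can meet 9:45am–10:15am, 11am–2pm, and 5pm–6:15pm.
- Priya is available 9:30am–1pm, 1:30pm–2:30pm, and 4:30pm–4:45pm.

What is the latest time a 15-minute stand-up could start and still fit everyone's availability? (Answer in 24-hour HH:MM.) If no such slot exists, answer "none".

Yolanda ∩ Priya: 09:45–10:15, 11:00–13:00, 13:30–14:00.
Windows ≥ 15 min: 09:45–10:15, 11:00–13:00, 13:30–14:00.
Latest start in the last window 13:30–14:00 is 14:00 − 15 min = 13:45.

13:45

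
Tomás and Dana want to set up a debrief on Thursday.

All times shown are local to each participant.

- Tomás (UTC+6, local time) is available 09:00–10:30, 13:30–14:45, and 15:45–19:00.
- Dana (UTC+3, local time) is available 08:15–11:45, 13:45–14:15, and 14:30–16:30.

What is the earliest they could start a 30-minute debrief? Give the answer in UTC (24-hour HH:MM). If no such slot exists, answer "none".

Tomás → UTC: 03:00–04:30, 07:30–08:45, 09:45–13:00.
Dana → UTC: 05:15–08:45, 10:45–11:15, 11:30–13:30.
Tomás ∩ Dana: 07:30–08:45, 10:45–11:15, 11:30–13:00.
Windows ≥ 30 min: 07:30–08:45, 10:45–11:15, 11:30–13:00.
Earliest such window starts at 07:30.

07:30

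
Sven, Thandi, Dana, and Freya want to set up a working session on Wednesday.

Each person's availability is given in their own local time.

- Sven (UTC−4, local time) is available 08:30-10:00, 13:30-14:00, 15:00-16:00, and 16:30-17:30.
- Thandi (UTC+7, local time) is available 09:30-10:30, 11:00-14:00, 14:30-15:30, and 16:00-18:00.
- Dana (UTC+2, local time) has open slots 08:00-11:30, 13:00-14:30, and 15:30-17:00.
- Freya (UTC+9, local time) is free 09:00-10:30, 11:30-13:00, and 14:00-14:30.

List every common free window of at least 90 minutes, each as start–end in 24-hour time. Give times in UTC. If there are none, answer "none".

Sven → UTC: 12:30–14:00, 17:30–18:00, 19:00–20:00, 20:30–21:30.
Thandi → UTC: 02:30–03:30, 04:00–07:00, 07:30–08:30, 09:00–11:00.
Dana → UTC: 06:00–09:30, 11:00–12:30, 13:30–15:00.
Freya → UTC: 00:00–01:30, 02:30–04:00, 05:00–05:30.
Sven ∩ Thandi: (none).
Sven ∩ Thandi ∩ Dana: (none).
Sven ∩ Thandi ∩ Dana ∩ Freya: (none).
Windows ≥ 90 min: (none).

none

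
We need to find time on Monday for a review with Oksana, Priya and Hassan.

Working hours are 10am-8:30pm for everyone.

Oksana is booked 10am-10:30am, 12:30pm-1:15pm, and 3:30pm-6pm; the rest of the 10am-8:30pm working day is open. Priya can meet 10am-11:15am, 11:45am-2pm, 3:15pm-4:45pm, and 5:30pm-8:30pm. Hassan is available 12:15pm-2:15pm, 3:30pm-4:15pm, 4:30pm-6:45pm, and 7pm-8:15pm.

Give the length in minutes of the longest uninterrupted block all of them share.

75 minutes

Oksana free within 10:00–20:30: 10:30–12:30, 13:15–15:30, 18:00–20:30.
Oksana ∩ Priya: 10:30–11:15, 11:45–12:30, 13:15–14:00, 15:15–15:30, 18:00–20:30.
Oksana ∩ Priya ∩ Hassan: 12:15–12:30, 13:15–14:00, 18:00–18:45, 19:00–20:15.
Common window lengths: 15, 45, 45, 75 min; longest is 75.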